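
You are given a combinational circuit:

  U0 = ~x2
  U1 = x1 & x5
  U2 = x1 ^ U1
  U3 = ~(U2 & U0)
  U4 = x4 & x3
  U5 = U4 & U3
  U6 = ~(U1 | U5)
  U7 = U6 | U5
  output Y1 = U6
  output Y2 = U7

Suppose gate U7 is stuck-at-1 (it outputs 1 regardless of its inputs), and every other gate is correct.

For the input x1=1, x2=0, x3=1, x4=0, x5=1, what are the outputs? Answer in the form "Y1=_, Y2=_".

Y1=0, Y2=1

Propagate with U7 forced: U0=1, U1=1, U2=0, U3=1, U4=0, U5=0, U6=0, U7=1 [stuck-at-1].
So the outputs are Y1=0, Y2=1. (Without the fault they would be Y1=0, Y2=0.)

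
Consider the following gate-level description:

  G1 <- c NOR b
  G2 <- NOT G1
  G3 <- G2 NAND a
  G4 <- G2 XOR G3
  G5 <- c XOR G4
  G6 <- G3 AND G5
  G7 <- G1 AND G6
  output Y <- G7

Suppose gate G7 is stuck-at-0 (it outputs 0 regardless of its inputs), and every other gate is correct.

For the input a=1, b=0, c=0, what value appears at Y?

0

Propagate with G7 forced: G1=1, G2=0, G3=1, G4=1, G5=1, G6=1, G7=0 [stuck-at-0].
So Y = 0. (Without the fault it would be 1.)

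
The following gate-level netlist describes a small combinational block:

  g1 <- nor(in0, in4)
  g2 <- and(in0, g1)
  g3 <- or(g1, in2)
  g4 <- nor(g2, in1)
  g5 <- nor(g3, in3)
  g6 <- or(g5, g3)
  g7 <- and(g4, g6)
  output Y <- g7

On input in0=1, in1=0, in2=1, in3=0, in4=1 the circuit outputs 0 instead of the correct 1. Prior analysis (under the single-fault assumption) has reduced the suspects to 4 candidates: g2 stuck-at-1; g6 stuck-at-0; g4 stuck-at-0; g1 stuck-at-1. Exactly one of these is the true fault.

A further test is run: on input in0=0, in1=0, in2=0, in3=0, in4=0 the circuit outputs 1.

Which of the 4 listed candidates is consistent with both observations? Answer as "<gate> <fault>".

Evaluate each candidate on input in0=0, in1=0, in2=0, in3=0, in4=0:
  g2 stuck-at-1: g1=1, g2=1 [stuck-at-1], g3=1, g4=0, g5=0, g6=1, g7=0 → 0 — eliminated
  g6 stuck-at-0: g1=1, g2=0, g3=1, g4=1, g5=0, g6=0 [stuck-at-0], g7=0 → 0 — eliminated
  g4 stuck-at-0: g1=1, g2=0, g3=1, g4=0 [stuck-at-0], g5=0, g6=1, g7=0 → 0 — eliminated
  g1 stuck-at-1: g1=1 [stuck-at-1], g2=0, g3=1, g4=1, g5=0, g6=1, g7=1 → 1 — matches
Only g1 stuck-at-1 reproduces the observed 1.

g1 stuck-at-1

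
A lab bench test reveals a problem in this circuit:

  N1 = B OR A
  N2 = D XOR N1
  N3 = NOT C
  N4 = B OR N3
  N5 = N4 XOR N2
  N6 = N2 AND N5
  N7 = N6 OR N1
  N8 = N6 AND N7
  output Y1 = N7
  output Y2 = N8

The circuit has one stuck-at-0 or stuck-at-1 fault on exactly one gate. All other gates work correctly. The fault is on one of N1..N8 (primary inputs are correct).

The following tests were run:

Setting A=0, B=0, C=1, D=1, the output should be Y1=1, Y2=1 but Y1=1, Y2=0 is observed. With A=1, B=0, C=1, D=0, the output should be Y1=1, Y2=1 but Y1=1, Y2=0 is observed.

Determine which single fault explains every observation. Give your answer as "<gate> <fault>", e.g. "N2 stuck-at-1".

Fault-free values for test 1 (A=0, B=0, C=1, D=1): N1=0, N2=1, N3=0, N4=0, N5=1, N6=1, N7=1, N8=1, giving Y1=1, Y2=1. Observed Y1=1, Y2=0.
Test 1: faults giving observed Y1=1, Y2=0 are {N1 stuck-at-1, N8 stuck-at-0}.
Test 2 (A=1, B=0, C=1, D=0): fault-free N1=1, N2=1, N3=0, N4=0, N5=1, N6=1, N7=1, N8=1 → Y1=1, Y2=1; observed Y1=1, Y2=0. Eliminates N1 stuck-at-1.
Only N8 stuck-at-0 is consistent with every test.

N8 stuck-at-0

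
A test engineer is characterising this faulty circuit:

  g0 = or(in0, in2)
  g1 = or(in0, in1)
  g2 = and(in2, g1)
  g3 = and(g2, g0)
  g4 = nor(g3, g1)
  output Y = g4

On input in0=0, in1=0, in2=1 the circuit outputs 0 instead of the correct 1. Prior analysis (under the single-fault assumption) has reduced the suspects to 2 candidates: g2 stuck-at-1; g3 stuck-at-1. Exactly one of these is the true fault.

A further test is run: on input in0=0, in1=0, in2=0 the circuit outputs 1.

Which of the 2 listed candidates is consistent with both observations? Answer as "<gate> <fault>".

g2 stuck-at-1

Evaluate each candidate on input in0=0, in1=0, in2=0:
  g2 stuck-at-1: g0=0, g1=0, g2=1 [stuck-at-1], g3=0, g4=1 → 1 — matches
  g3 stuck-at-1: g0=0, g1=0, g2=0, g3=1 [stuck-at-1], g4=0 → 0 — eliminated
Only g2 stuck-at-1 reproduces the observed 1.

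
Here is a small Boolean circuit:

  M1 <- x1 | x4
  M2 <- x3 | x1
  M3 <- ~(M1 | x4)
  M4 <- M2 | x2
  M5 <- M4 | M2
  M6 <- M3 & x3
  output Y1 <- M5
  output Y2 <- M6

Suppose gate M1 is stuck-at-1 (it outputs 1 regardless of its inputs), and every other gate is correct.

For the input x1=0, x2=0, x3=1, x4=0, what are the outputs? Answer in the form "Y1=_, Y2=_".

Propagate with M1 forced: M1=1 [stuck-at-1], M2=1, M3=0, M4=1, M5=1, M6=0.
So the outputs are Y1=1, Y2=0. (Without the fault they would be Y1=1, Y2=1.)

Y1=1, Y2=0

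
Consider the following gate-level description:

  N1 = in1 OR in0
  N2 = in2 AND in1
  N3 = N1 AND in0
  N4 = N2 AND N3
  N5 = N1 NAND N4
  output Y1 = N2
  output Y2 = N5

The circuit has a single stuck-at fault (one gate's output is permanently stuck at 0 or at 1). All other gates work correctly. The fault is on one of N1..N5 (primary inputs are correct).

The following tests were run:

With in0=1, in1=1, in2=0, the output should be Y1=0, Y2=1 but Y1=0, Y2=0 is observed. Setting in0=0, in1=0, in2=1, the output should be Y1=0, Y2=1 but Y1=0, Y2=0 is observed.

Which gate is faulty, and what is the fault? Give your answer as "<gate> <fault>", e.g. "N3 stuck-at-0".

N5 stuck-at-0

Fault-free values for test 1 (in0=1, in1=1, in2=0): N1=1, N2=0, N3=1, N4=0, N5=1, giving Y1=0, Y2=1. Observed Y1=0, Y2=0.
Test 1: faults giving observed Y1=0, Y2=0 are {N4 stuck-at-1, N5 stuck-at-0}.
Test 2 (in0=0, in1=0, in2=1): fault-free N1=0, N2=0, N3=0, N4=0, N5=1 → Y1=0, Y2=1; observed Y1=0, Y2=0. Eliminates N4 stuck-at-1.
Only N5 stuck-at-0 is consistent with every test.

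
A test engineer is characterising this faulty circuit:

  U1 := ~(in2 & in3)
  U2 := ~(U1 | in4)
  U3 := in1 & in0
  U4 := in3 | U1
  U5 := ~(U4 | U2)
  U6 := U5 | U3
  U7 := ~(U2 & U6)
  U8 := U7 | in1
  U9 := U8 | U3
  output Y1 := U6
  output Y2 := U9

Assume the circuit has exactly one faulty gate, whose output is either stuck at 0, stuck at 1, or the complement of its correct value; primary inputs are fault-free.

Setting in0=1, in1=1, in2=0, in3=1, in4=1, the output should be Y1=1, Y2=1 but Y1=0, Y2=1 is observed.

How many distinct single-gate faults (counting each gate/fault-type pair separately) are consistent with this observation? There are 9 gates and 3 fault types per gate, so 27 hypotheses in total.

Fault-free: U1=1, U2=0, U3=1, U4=1, U5=0, U6=1, U7=1, U8=1, U9=1 → Y1=1, Y2=1. Observed Y1=0, Y2=1.
  U1: none of the 3 fault types match ✗
  U2: none of the 3 fault types match ✗
  U3: stuck-at-0, inverted output ✓; others ✗
  U4: none of the 3 fault types match ✗
  U5: none of the 3 fault types match ✗
  U6: stuck-at-0, inverted output ✓; others ✗
  U7: none of the 3 fault types match ✗
  U8: none of the 3 fault types match ✗
  U9: none of the 3 fault types match ✗
Consistent faults: {U3 stuck-at-0, U3 inverted output, U6 stuck-at-0, U6 inverted output} — 4 in all.

4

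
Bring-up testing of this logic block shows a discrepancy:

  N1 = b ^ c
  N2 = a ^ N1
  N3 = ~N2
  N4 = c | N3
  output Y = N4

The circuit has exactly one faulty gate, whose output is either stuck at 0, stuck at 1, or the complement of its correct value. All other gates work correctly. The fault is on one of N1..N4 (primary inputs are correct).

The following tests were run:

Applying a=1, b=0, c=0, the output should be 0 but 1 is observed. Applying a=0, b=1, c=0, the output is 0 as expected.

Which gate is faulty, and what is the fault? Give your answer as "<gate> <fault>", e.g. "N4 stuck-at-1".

Fault-free values for test 1 (a=1, b=0, c=0): N1=0, N2=1, N3=0, N4=0, giving Y=0. Observed 1.
Test 1: faults giving observed 1 are {N1 stuck-at-1, N1 inverted output, N2 stuck-at-0, N2 inverted output, N3 stuck-at-1, N3 inverted output, N4 stuck-at-1, N4 inverted output}.
Test 2 (a=0, b=1, c=0): fault-free N1=1, N2=1, N3=0, N4=0 → 0; observed 0. Eliminates N1 inverted output, N2 stuck-at-0, N2 inverted output, N3 stuck-at-1, N3 inverted output, N4 stuck-at-1, N4 inverted output.
Only N1 stuck-at-1 is consistent with every test.

N1 stuck-at-1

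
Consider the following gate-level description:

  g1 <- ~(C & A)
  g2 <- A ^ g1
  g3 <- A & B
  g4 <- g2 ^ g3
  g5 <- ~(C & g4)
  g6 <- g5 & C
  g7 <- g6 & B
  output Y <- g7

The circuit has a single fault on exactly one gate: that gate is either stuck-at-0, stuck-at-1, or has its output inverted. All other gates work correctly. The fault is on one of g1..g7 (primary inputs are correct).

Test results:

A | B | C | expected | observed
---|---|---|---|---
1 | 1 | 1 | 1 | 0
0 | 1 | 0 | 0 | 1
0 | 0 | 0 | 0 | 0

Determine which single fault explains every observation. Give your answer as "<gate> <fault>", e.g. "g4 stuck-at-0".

Fault-free values for test 1 (A=1, B=1, C=1): g1=0, g2=1, g3=1, g4=0, g5=1, g6=1, g7=1, giving Y=1. Observed 0.
Test 1: faults giving observed 0 are {g1 stuck-at-1, g1 inverted output, g2 stuck-at-0, g2 inverted output, g3 stuck-at-0, g3 inverted output, g4 stuck-at-1, g4 inverted output, g5 stuck-at-0, g5 inverted output, g6 stuck-at-0, g6 inverted output, g7 stuck-at-0, g7 inverted output}.
Test 2 (A=0, B=1, C=0): fault-free g1=1, g2=1, g3=0, g4=1, g5=1, g6=0, g7=0 → 0; observed 1. Eliminates g1 stuck-at-1, g1 inverted output, g2 stuck-at-0, g2 inverted output, g3 stuck-at-0, g3 inverted output, g4 stuck-at-1, g4 inverted output, g5 stuck-at-0, g5 inverted output, g6 stuck-at-0, g7 stuck-at-0.
Test 3 (A=0, B=0, C=0): fault-free g1=1, g2=1, g3=0, g4=1, g5=1, g6=0, g7=0 → 0; observed 0. Eliminates g7 inverted output.
Only g6 inverted output is consistent with every test.

g6 inverted output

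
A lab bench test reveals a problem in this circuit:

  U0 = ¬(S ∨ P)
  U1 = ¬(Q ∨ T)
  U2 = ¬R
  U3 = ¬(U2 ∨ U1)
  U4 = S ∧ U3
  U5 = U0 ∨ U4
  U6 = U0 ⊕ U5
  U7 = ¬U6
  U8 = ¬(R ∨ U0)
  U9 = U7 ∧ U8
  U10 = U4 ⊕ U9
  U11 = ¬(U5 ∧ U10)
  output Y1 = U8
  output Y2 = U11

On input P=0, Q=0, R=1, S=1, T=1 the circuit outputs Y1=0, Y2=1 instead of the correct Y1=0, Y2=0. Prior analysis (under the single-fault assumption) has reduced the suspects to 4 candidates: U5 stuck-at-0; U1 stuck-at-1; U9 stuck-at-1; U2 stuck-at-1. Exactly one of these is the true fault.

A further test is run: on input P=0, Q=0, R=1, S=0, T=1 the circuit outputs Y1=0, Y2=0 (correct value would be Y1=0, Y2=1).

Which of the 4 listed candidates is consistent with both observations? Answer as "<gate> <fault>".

Evaluate each candidate on input P=0, Q=0, R=1, S=0, T=1:
  U5 stuck-at-0: U0=1, U1=0, U2=0, U3=1, U4=0, U5=0 [stuck-at-0], U6=1, U7=0, U8=0, U9=0, U10=0, U11=1 → Y1=0, Y2=1 — eliminated
  U1 stuck-at-1: U0=1, U1=1 [stuck-at-1], U2=0, U3=0, U4=0, U5=1, U6=0, U7=1, U8=0, U9=0, U10=0, U11=1 → Y1=0, Y2=1 — eliminated
  U9 stuck-at-1: U0=1, U1=0, U2=0, U3=1, U4=0, U5=1, U6=0, U7=1, U8=0, U9=1 [stuck-at-1], U10=1, U11=0 → Y1=0, Y2=0 — matches
  U2 stuck-at-1: U0=1, U1=0, U2=1 [stuck-at-1], U3=0, U4=0, U5=1, U6=0, U7=1, U8=0, U9=0, U10=0, U11=1 → Y1=0, Y2=1 — eliminated
Only U9 stuck-at-1 reproduces the observed Y1=0, Y2=0.

U9 stuck-at-1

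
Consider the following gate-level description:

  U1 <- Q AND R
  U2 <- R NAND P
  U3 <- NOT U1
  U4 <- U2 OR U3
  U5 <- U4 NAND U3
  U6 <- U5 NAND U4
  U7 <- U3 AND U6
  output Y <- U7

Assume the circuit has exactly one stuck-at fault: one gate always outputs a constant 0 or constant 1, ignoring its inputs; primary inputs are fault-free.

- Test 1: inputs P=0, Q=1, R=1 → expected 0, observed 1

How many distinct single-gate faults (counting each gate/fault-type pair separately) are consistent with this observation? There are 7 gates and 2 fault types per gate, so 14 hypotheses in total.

Fault-free: U1=1, U2=1, U3=0, U4=1, U5=1, U6=0, U7=0 → 0. Observed 1.
  U1 stuck-at-0: output 1 ✓
  U1 stuck-at-1: output 0 ✗
  U2 stuck-at-0: output 0 ✗
  U2 stuck-at-1: output 0 ✗
  U3 stuck-at-0: output 0 ✗
  U3 stuck-at-1: output 1 ✓
  U4 stuck-at-0: output 0 ✗
  U4 stuck-at-1: output 0 ✗
  U5 stuck-at-0: output 0 ✗
  U5 stuck-at-1: output 0 ✗
  U6 stuck-at-0: output 0 ✗
  U6 stuck-at-1: output 0 ✗
  U7 stuck-at-0: output 0 ✗
  U7 stuck-at-1: output 1 ✓
Consistent faults: {U1 stuck-at-0, U3 stuck-at-1, U7 stuck-at-1} — 3 in all.

3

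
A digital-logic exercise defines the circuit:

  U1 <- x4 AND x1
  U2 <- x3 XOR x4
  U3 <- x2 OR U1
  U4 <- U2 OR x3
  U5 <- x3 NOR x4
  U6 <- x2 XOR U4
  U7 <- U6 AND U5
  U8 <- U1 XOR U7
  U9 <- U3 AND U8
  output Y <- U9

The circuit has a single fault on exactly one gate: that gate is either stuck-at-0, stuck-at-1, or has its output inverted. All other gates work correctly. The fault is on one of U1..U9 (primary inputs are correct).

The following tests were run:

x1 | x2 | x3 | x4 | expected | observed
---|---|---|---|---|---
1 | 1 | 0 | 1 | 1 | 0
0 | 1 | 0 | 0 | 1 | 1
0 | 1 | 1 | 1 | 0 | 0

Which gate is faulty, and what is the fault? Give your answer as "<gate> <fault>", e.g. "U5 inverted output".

Fault-free values for test 1 (x1=1, x2=1, x3=0, x4=1): U1=1, U2=1, U3=1, U4=1, U5=0, U6=0, U7=0, U8=1, U9=1, giving Y=1. Observed 0.
Test 1: faults giving observed 0 are {U1 stuck-at-0, U1 inverted output, U3 stuck-at-0, U3 inverted output, U7 stuck-at-1, U7 inverted output, U8 stuck-at-0, U8 inverted output, U9 stuck-at-0, U9 inverted output}.
Test 2 (x1=0, x2=1, x3=0, x4=0): fault-free U1=0, U2=0, U3=1, U4=0, U5=1, U6=1, U7=1, U8=1, U9=1 → 1; observed 1. Eliminates U1 inverted output, U3 stuck-at-0, U3 inverted output, U7 inverted output, U8 stuck-at-0, U8 inverted output, U9 stuck-at-0, U9 inverted output.
Test 3 (x1=0, x2=1, x3=1, x4=1): fault-free U1=0, U2=0, U3=1, U4=1, U5=0, U6=0, U7=0, U8=0, U9=0 → 0; observed 0. Eliminates U7 stuck-at-1.
Only U1 stuck-at-0 is consistent with every test.

U1 stuck-at-0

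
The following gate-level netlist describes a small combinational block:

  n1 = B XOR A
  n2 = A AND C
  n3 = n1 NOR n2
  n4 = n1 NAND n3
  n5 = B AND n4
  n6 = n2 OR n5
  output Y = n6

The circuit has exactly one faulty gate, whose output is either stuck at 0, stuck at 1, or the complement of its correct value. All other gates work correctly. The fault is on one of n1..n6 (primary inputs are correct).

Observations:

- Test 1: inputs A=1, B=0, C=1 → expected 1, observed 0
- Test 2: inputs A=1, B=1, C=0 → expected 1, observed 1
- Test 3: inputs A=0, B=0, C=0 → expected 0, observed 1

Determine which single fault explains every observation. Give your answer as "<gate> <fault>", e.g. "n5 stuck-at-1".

Fault-free values for test 1 (A=1, B=0, C=1): n1=1, n2=1, n3=0, n4=1, n5=0, n6=1, giving Y=1. Observed 0.
Test 1: faults giving observed 0 are {n2 stuck-at-0, n2 inverted output, n6 stuck-at-0, n6 inverted output}.
Test 2 (A=1, B=1, C=0): fault-free n1=0, n2=0, n3=1, n4=1, n5=1, n6=1 → 1; observed 1. Eliminates n6 stuck-at-0, n6 inverted output.
Test 3 (A=0, B=0, C=0): fault-free n1=0, n2=0, n3=1, n4=1, n5=0, n6=0 → 0; observed 1. Eliminates n2 stuck-at-0.
Only n2 inverted output is consistent with every test.

n2 inverted output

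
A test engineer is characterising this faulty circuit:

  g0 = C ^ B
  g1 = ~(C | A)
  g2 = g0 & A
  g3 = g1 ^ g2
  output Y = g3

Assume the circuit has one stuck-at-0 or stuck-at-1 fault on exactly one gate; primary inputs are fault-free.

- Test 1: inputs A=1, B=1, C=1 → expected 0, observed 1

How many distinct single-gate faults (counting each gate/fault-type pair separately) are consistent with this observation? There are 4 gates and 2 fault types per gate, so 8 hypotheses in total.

4

Fault-free: g0=0, g1=0, g2=0, g3=0 → 0. Observed 1.
  g0 stuck-at-0: output 0 ✗
  g0 stuck-at-1: output 1 ✓
  g1 stuck-at-0: output 0 ✗
  g1 stuck-at-1: output 1 ✓
  g2 stuck-at-0: output 0 ✗
  g2 stuck-at-1: output 1 ✓
  g3 stuck-at-0: output 0 ✗
  g3 stuck-at-1: output 1 ✓
Consistent faults: {g0 stuck-at-1, g1 stuck-at-1, g2 stuck-at-1, g3 stuck-at-1} — 4 in all.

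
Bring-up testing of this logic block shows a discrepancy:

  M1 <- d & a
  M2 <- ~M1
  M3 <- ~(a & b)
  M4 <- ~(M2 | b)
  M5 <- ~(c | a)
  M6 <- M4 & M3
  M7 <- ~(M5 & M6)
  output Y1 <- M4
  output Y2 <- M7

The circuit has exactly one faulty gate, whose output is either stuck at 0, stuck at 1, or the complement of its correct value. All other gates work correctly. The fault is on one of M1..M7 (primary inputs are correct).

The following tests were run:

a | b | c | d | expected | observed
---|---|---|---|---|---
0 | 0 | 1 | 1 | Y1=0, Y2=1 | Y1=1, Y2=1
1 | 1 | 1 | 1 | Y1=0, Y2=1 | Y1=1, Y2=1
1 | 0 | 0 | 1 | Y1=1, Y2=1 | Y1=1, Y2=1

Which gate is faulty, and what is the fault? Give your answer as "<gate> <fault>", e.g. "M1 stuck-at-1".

Fault-free values for test 1 (a=0, b=0, c=1, d=1): M1=0, M2=1, M3=1, M4=0, M5=0, M6=0, M7=1, giving Y1=0, Y2=1. Observed Y1=1, Y2=1.
Test 1: faults giving observed Y1=1, Y2=1 are {M1 stuck-at-1, M1 inverted output, M2 stuck-at-0, M2 inverted output, M4 stuck-at-1, M4 inverted output}.
Test 2 (a=1, b=1, c=1, d=1): fault-free M1=1, M2=0, M3=0, M4=0, M5=0, M6=0, M7=1 → Y1=0, Y2=1; observed Y1=1, Y2=1. Eliminates M1 stuck-at-1, M1 inverted output, M2 stuck-at-0, M2 inverted output.
Test 3 (a=1, b=0, c=0, d=1): fault-free M1=1, M2=0, M3=1, M4=1, M5=0, M6=1, M7=1 → Y1=1, Y2=1; observed Y1=1, Y2=1. Eliminates M4 inverted output.
Only M4 stuck-at-1 is consistent with every test.

M4 stuck-at-1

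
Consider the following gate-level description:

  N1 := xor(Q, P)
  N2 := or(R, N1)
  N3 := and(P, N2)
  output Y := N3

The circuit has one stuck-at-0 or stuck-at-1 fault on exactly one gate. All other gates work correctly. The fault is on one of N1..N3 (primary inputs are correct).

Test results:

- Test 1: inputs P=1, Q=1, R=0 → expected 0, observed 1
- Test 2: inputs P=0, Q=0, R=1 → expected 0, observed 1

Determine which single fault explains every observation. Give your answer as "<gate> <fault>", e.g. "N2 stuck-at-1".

N3 stuck-at-1

Fault-free values for test 1 (P=1, Q=1, R=0): N1=0, N2=0, N3=0, giving Y=0. Observed 1.
Test 1: faults giving observed 1 are {N1 stuck-at-1, N2 stuck-at-1, N3 stuck-at-1}.
Test 2 (P=0, Q=0, R=1): fault-free N1=0, N2=1, N3=0 → 0; observed 1. Eliminates N1 stuck-at-1, N2 stuck-at-1.
Only N3 stuck-at-1 is consistent with every test.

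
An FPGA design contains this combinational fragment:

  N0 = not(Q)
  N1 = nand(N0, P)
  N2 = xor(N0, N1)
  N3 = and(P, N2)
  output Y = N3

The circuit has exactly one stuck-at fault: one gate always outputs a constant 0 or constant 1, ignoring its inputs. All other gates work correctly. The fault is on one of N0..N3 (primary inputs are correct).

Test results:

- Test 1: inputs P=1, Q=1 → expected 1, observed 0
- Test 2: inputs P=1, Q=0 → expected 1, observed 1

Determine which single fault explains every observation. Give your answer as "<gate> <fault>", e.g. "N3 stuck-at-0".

Fault-free values for test 1 (P=1, Q=1): N0=0, N1=1, N2=1, N3=1, giving Y=1. Observed 0.
Test 1: faults giving observed 0 are {N1 stuck-at-0, N2 stuck-at-0, N3 stuck-at-0}.
Test 2 (P=1, Q=0): fault-free N0=1, N1=0, N2=1, N3=1 → 1; observed 1. Eliminates N2 stuck-at-0, N3 stuck-at-0.
Only N1 stuck-at-0 is consistent with every test.

N1 stuck-at-0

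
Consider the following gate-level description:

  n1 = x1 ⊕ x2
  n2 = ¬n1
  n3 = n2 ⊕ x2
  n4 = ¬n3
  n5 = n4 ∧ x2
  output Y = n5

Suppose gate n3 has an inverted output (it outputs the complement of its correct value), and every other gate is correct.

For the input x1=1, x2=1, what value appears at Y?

Propagate with n3 forced: n1=0, n2=1, n3=1 [inverted output], n4=0, n5=0.
So Y = 0. (Without the fault it would be 1.)

0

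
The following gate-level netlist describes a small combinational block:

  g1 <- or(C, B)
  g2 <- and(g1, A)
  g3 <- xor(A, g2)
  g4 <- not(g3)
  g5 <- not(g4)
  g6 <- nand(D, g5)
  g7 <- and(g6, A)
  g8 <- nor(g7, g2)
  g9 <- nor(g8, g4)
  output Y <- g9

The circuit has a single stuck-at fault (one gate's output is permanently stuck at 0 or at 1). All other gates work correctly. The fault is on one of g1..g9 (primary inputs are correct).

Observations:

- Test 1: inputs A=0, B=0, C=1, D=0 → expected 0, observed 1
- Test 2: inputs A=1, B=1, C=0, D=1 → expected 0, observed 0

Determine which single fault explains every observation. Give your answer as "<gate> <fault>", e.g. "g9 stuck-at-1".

g2 stuck-at-1

Fault-free values for test 1 (A=0, B=0, C=1, D=0): g1=1, g2=0, g3=0, g4=1, g5=0, g6=1, g7=0, g8=1, g9=0, giving Y=0. Observed 1.
Test 1: faults giving observed 1 are {g2 stuck-at-1, g9 stuck-at-1}.
Test 2 (A=1, B=1, C=0, D=1): fault-free g1=1, g2=1, g3=0, g4=1, g5=0, g6=1, g7=1, g8=0, g9=0 → 0; observed 0. Eliminates g9 stuck-at-1.
Only g2 stuck-at-1 is consistent with every test.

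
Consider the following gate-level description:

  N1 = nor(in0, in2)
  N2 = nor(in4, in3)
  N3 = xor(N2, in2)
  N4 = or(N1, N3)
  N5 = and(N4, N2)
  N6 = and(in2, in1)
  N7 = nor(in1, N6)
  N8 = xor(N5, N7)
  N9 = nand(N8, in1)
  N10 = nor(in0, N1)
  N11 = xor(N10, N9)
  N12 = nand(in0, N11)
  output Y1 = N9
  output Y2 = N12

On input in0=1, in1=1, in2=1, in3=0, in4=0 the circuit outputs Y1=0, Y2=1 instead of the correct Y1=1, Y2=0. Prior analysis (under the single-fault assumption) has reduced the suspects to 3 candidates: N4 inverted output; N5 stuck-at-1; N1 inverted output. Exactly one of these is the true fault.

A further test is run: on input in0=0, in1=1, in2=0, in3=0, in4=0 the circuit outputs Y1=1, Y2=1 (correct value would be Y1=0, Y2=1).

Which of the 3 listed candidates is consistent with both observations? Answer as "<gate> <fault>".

N4 inverted output

Evaluate each candidate on input in0=0, in1=1, in2=0, in3=0, in4=0:
  N4 inverted output: N1=1, N2=1, N3=1, N4=0 [inverted output], N5=0, N6=0, N7=0, N8=0, N9=1, N10=0, N11=1, N12=1 → Y1=1, Y2=1 — matches
  N5 stuck-at-1: N1=1, N2=1, N3=1, N4=1, N5=1 [stuck-at-1], N6=0, N7=0, N8=1, N9=0, N10=0, N11=0, N12=1 → Y1=0, Y2=1 — eliminated
  N1 inverted output: N1=0 [inverted output], N2=1, N3=1, N4=1, N5=1, N6=0, N7=0, N8=1, N9=0, N10=1, N11=1, N12=1 → Y1=0, Y2=1 — eliminated
Only N4 inverted output reproduces the observed Y1=1, Y2=1.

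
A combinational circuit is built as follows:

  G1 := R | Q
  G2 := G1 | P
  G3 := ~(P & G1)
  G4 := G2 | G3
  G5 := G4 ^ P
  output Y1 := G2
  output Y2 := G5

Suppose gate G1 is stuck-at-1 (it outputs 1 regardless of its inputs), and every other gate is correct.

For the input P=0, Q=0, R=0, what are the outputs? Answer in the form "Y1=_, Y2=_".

Propagate with G1 forced: G1=1 [stuck-at-1], G2=1, G3=1, G4=1, G5=1.
So the outputs are Y1=1, Y2=1. (Without the fault they would be Y1=0, Y2=1.)

Y1=1, Y2=1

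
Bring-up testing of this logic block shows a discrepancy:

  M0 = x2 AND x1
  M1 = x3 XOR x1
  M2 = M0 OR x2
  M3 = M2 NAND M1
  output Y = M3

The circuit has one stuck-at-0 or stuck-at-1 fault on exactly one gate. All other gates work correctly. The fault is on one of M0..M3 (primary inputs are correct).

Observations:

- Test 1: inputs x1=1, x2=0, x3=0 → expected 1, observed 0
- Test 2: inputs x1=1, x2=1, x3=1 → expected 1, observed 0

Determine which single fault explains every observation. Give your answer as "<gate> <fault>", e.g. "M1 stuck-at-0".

M3 stuck-at-0

Fault-free values for test 1 (x1=1, x2=0, x3=0): M0=0, M1=1, M2=0, M3=1, giving Y=1. Observed 0.
Test 1: faults giving observed 0 are {M0 stuck-at-1, M2 stuck-at-1, M3 stuck-at-0}.
Test 2 (x1=1, x2=1, x3=1): fault-free M0=1, M1=0, M2=1, M3=1 → 1; observed 0. Eliminates M0 stuck-at-1, M2 stuck-at-1.
Only M3 stuck-at-0 is consistent with every test.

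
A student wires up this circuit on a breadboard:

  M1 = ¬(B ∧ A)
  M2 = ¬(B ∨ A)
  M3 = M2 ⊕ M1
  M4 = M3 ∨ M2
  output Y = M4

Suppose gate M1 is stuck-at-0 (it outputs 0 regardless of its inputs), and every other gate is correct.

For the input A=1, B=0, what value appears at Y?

0

Propagate with M1 forced: M1=0 [stuck-at-0], M2=0, M3=0, M4=0.
So Y = 0. (Without the fault it would be 1.)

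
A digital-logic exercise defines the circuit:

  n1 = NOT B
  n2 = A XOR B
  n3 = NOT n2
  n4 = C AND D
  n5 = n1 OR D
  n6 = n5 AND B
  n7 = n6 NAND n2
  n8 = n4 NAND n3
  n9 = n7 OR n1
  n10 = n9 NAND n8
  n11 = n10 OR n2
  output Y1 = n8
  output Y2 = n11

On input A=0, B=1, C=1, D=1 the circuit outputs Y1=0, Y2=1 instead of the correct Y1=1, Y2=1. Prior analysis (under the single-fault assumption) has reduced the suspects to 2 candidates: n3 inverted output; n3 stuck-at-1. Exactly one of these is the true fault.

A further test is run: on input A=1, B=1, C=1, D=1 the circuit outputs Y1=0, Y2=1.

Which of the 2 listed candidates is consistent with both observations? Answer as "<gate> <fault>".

n3 stuck-at-1

Evaluate each candidate on input A=1, B=1, C=1, D=1:
  n3 inverted output: n1=0, n2=0, n3=0 [inverted output], n4=1, n5=1, n6=1, n7=1, n8=1, n9=1, n10=0, n11=0 → Y1=1, Y2=0 — eliminated
  n3 stuck-at-1: n1=0, n2=0, n3=1 [stuck-at-1], n4=1, n5=1, n6=1, n7=1, n8=0, n9=1, n10=1, n11=1 → Y1=0, Y2=1 — matches
Only n3 stuck-at-1 reproduces the observed Y1=0, Y2=1.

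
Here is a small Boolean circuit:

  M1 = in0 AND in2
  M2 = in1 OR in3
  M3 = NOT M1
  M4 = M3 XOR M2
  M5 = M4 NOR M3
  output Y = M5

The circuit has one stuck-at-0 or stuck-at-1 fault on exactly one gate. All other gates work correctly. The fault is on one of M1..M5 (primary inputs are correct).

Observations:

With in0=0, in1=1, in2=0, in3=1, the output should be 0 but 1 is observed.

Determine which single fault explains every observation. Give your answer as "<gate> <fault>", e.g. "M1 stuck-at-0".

M5 stuck-at-1

Fault-free values for test 1 (in0=0, in1=1, in2=0, in3=1): M1=0, M2=1, M3=1, M4=0, M5=0, giving Y=0. Observed 1.
Test 1: faults giving observed 1 are {M5 stuck-at-1}.
Only M5 stuck-at-1 is consistent with every test.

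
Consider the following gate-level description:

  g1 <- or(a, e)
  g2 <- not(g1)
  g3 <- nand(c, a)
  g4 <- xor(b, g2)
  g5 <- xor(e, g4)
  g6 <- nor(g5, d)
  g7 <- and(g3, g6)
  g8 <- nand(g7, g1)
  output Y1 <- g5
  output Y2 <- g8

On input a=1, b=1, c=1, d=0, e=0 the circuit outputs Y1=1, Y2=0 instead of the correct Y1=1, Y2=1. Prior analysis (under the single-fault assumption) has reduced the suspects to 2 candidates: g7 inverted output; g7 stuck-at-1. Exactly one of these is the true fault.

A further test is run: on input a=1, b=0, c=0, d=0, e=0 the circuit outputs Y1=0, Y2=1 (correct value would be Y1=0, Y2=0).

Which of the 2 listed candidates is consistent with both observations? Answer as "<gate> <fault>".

g7 inverted output

Evaluate each candidate on input a=1, b=0, c=0, d=0, e=0:
  g7 inverted output: g1=1, g2=0, g3=1, g4=0, g5=0, g6=1, g7=0 [inverted output], g8=1 → Y1=0, Y2=1 — matches
  g7 stuck-at-1: g1=1, g2=0, g3=1, g4=0, g5=0, g6=1, g7=1 [stuck-at-1], g8=0 → Y1=0, Y2=0 — eliminated
Only g7 inverted output reproduces the observed Y1=0, Y2=1.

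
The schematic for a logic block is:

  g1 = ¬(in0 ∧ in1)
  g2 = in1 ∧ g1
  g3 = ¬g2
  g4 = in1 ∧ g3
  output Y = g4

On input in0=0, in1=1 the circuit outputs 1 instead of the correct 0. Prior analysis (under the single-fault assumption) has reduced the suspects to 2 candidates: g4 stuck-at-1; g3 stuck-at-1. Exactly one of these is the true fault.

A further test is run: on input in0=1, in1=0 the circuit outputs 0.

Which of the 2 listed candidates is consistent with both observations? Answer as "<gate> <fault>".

g3 stuck-at-1

Evaluate each candidate on input in0=1, in1=0:
  g4 stuck-at-1: g1=1, g2=0, g3=1, g4=1 [stuck-at-1] → 1 — eliminated
  g3 stuck-at-1: g1=1, g2=0, g3=1 [stuck-at-1], g4=0 → 0 — matches
Only g3 stuck-at-1 reproduces the observed 0.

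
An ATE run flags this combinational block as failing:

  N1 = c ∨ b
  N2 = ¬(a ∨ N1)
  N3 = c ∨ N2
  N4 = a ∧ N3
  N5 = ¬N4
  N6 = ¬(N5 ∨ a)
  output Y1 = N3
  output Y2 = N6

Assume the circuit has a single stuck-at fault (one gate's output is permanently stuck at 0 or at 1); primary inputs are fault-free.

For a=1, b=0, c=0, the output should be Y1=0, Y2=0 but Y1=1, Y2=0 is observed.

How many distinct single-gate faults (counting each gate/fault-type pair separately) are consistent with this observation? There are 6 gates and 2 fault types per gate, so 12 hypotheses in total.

2

Fault-free: N1=0, N2=0, N3=0, N4=0, N5=1, N6=0 → Y1=0, Y2=0. Observed Y1=1, Y2=0.
  N1 stuck-at-0: output Y1=0, Y2=0 ✗
  N1 stuck-at-1: output Y1=0, Y2=0 ✗
  N2 stuck-at-0: output Y1=0, Y2=0 ✗
  N2 stuck-at-1: output Y1=1, Y2=0 ✓
  N3 stuck-at-0: output Y1=0, Y2=0 ✗
  N3 stuck-at-1: output Y1=1, Y2=0 ✓
  N4 stuck-at-0: output Y1=0, Y2=0 ✗
  N4 stuck-at-1: output Y1=0, Y2=0 ✗
  N5 stuck-at-0: output Y1=0, Y2=0 ✗
  N5 stuck-at-1: output Y1=0, Y2=0 ✗
  N6 stuck-at-0: output Y1=0, Y2=0 ✗
  N6 stuck-at-1: output Y1=0, Y2=1 ✗
Consistent faults: {N2 stuck-at-1, N3 stuck-at-1} — 2 in all.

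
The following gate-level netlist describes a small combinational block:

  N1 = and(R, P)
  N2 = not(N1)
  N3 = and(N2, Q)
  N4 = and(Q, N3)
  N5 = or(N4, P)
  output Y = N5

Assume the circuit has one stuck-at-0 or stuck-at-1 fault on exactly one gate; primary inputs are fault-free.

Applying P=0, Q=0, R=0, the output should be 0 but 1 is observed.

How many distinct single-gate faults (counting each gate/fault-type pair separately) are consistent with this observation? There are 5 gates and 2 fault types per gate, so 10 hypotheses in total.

Fault-free: N1=0, N2=1, N3=0, N4=0, N5=0 → 0. Observed 1.
  N1 stuck-at-0: output 0 ✗
  N1 stuck-at-1: output 0 ✗
  N2 stuck-at-0: output 0 ✗
  N2 stuck-at-1: output 0 ✗
  N3 stuck-at-0: output 0 ✗
  N3 stuck-at-1: output 0 ✗
  N4 stuck-at-0: output 0 ✗
  N4 stuck-at-1: output 1 ✓
  N5 stuck-at-0: output 0 ✗
  N5 stuck-at-1: output 1 ✓
Consistent faults: {N4 stuck-at-1, N5 stuck-at-1} — 2 in all.

2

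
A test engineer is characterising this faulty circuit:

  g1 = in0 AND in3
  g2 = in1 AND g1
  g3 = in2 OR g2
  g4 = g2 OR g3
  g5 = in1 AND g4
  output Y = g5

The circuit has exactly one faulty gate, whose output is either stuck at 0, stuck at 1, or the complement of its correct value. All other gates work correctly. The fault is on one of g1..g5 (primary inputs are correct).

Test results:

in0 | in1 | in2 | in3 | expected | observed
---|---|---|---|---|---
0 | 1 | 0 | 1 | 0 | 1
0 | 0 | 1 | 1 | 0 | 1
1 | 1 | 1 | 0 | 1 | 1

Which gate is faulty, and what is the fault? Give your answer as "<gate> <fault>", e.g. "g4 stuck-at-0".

Fault-free values for test 1 (in0=0, in1=1, in2=0, in3=1): g1=0, g2=0, g3=0, g4=0, g5=0, giving Y=0. Observed 1.
Test 1: faults giving observed 1 are {g1 stuck-at-1, g1 inverted output, g2 stuck-at-1, g2 inverted output, g3 stuck-at-1, g3 inverted output, g4 stuck-at-1, g4 inverted output, g5 stuck-at-1, g5 inverted output}.
Test 2 (in0=0, in1=0, in2=1, in3=1): fault-free g1=0, g2=0, g3=1, g4=1, g5=0 → 0; observed 1. Eliminates g1 stuck-at-1, g1 inverted output, g2 stuck-at-1, g2 inverted output, g3 stuck-at-1, g3 inverted output, g4 stuck-at-1, g4 inverted output.
Test 3 (in0=1, in1=1, in2=1, in3=0): fault-free g1=0, g2=0, g3=1, g4=1, g5=1 → 1; observed 1. Eliminates g5 inverted output.
Only g5 stuck-at-1 is consistent with every test.

g5 stuck-at-1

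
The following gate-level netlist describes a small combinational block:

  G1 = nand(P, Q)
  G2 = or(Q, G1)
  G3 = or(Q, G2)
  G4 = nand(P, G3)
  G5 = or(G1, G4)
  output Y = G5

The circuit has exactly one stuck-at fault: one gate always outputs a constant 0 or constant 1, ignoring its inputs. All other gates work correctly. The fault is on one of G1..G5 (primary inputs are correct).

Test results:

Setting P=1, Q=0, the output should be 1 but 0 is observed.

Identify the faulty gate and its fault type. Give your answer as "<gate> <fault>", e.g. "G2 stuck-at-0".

Fault-free values for test 1 (P=1, Q=0): G1=1, G2=1, G3=1, G4=0, G5=1, giving Y=1. Observed 0.
Test 1: faults giving observed 0 are {G5 stuck-at-0}.
Only G5 stuck-at-0 is consistent with every test.

G5 stuck-at-0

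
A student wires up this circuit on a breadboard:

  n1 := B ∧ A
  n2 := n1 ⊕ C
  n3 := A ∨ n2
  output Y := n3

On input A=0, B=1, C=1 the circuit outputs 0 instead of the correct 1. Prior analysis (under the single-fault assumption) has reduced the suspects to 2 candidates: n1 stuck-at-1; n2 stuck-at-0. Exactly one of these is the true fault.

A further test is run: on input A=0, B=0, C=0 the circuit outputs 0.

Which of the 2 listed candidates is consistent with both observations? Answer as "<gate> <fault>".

Evaluate each candidate on input A=0, B=0, C=0:
  n1 stuck-at-1: n1=1 [stuck-at-1], n2=1, n3=1 → 1 — eliminated
  n2 stuck-at-0: n1=0, n2=0 [stuck-at-0], n3=0 → 0 — matches
Only n2 stuck-at-0 reproduces the observed 0.

n2 stuck-at-0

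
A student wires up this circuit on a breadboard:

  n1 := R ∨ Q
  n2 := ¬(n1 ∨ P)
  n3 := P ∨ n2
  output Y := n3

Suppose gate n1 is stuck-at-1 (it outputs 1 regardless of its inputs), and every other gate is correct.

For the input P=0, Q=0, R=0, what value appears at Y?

Propagate with n1 forced: n1=1 [stuck-at-1], n2=0, n3=0.
So Y = 0. (Without the fault it would be 1.)

0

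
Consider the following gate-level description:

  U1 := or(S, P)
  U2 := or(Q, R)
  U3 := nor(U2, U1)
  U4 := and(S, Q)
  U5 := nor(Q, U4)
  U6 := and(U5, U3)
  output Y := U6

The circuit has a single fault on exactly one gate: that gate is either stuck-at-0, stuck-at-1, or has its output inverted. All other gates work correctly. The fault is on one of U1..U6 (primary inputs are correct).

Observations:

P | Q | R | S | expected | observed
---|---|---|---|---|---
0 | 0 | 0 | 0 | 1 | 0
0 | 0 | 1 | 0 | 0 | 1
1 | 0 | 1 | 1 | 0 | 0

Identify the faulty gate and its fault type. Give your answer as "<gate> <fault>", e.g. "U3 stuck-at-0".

U2 inverted output

Fault-free values for test 1 (P=0, Q=0, R=0, S=0): U1=0, U2=0, U3=1, U4=0, U5=1, U6=1, giving Y=1. Observed 0.
Test 1: faults giving observed 0 are {U1 stuck-at-1, U1 inverted output, U2 stuck-at-1, U2 inverted output, U3 stuck-at-0, U3 inverted output, U4 stuck-at-1, U4 inverted output, U5 stuck-at-0, U5 inverted output, U6 stuck-at-0, U6 inverted output}.
Test 2 (P=0, Q=0, R=1, S=0): fault-free U1=0, U2=1, U3=0, U4=0, U5=1, U6=0 → 0; observed 1. Eliminates U1 stuck-at-1, U1 inverted output, U2 stuck-at-1, U3 stuck-at-0, U4 stuck-at-1, U4 inverted output, U5 stuck-at-0, U5 inverted output, U6 stuck-at-0.
Test 3 (P=1, Q=0, R=1, S=1): fault-free U1=1, U2=1, U3=0, U4=0, U5=1, U6=0 → 0; observed 0. Eliminates U3 inverted output, U6 inverted output.
Only U2 inverted output is consistent with every test.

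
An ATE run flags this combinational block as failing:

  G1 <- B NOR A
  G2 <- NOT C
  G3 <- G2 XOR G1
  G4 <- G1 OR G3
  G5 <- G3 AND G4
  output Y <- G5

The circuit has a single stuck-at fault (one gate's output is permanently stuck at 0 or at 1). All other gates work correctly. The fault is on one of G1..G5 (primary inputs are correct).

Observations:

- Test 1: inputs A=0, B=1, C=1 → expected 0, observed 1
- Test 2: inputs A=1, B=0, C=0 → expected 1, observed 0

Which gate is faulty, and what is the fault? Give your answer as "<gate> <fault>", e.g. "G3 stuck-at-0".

G1 stuck-at-1

Fault-free values for test 1 (A=0, B=1, C=1): G1=0, G2=0, G3=0, G4=0, G5=0, giving Y=0. Observed 1.
Test 1: faults giving observed 1 are {G1 stuck-at-1, G2 stuck-at-1, G3 stuck-at-1, G5 stuck-at-1}.
Test 2 (A=1, B=0, C=0): fault-free G1=0, G2=1, G3=1, G4=1, G5=1 → 1; observed 0. Eliminates G2 stuck-at-1, G3 stuck-at-1, G5 stuck-at-1.
Only G1 stuck-at-1 is consistent with every test.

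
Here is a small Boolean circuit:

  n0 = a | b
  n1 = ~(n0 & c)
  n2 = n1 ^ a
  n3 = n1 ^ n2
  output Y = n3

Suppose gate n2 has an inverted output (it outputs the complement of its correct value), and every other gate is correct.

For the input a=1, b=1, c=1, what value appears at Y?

0

Propagate with n2 forced: n0=1, n1=0, n2=0 [inverted output], n3=0.
So Y = 0. (Without the fault it would be 1.)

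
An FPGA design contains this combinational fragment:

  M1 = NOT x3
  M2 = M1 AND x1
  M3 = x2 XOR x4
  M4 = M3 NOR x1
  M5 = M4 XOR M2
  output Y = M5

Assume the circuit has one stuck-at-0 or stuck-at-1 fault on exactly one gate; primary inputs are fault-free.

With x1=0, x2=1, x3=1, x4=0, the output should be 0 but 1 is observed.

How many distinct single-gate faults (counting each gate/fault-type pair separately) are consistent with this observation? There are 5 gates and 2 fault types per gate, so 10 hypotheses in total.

4

Fault-free: M1=0, M2=0, M3=1, M4=0, M5=0 → 0. Observed 1.
  M1 stuck-at-0: output 0 ✗
  M1 stuck-at-1: output 0 ✗
  M2 stuck-at-0: output 0 ✗
  M2 stuck-at-1: output 1 ✓
  M3 stuck-at-0: output 1 ✓
  M3 stuck-at-1: output 0 ✗
  M4 stuck-at-0: output 0 ✗
  M4 stuck-at-1: output 1 ✓
  M5 stuck-at-0: output 0 ✗
  M5 stuck-at-1: output 1 ✓
Consistent faults: {M2 stuck-at-1, M3 stuck-at-0, M4 stuck-at-1, M5 stuck-at-1} — 4 in all.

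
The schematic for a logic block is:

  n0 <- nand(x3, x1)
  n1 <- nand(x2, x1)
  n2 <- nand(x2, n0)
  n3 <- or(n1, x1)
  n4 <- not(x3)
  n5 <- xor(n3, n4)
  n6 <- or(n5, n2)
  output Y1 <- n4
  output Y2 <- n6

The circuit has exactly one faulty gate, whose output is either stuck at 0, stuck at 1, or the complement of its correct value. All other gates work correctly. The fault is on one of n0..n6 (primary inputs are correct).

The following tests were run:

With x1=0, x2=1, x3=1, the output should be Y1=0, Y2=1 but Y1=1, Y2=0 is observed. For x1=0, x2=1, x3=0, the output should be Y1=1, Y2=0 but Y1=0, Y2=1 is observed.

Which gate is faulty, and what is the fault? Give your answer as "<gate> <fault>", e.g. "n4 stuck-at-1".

n4 inverted output

Fault-free values for test 1 (x1=0, x2=1, x3=1): n0=1, n1=1, n2=0, n3=1, n4=0, n5=1, n6=1, giving Y1=0, Y2=1. Observed Y1=1, Y2=0.
Test 1: faults giving observed Y1=1, Y2=0 are {n4 stuck-at-1, n4 inverted output}.
Test 2 (x1=0, x2=1, x3=0): fault-free n0=1, n1=1, n2=0, n3=1, n4=1, n5=0, n6=0 → Y1=1, Y2=0; observed Y1=0, Y2=1. Eliminates n4 stuck-at-1.
Only n4 inverted output is consistent with every test.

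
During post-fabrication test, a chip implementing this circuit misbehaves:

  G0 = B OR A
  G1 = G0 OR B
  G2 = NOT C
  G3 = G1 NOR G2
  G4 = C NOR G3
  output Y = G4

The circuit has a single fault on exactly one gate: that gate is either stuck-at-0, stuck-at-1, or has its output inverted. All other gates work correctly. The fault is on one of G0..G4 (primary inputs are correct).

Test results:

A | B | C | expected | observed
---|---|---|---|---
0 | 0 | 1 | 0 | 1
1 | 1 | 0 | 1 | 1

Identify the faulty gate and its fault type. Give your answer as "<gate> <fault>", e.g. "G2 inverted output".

Fault-free values for test 1 (A=0, B=0, C=1): G0=0, G1=0, G2=0, G3=1, G4=0, giving Y=0. Observed 1.
Test 1: faults giving observed 1 are {G4 stuck-at-1, G4 inverted output}.
Test 2 (A=1, B=1, C=0): fault-free G0=1, G1=1, G2=1, G3=0, G4=1 → 1; observed 1. Eliminates G4 inverted output.
Only G4 stuck-at-1 is consistent with every test.

G4 stuck-at-1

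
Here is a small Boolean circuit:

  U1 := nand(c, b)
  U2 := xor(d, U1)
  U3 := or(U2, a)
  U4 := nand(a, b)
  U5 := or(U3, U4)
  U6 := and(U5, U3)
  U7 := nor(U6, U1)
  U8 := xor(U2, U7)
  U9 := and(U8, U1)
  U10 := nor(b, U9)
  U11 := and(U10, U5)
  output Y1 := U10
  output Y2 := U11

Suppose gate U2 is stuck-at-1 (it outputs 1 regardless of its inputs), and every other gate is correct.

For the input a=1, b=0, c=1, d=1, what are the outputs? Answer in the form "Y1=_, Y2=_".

Y1=0, Y2=0

Propagate with U2 forced: U1=1, U2=1 [stuck-at-1], U3=1, U4=1, U5=1, U6=1, U7=0, U8=1, U9=1, U10=0, U11=0.
So the outputs are Y1=0, Y2=0. (Without the fault they would be Y1=1, Y2=1.)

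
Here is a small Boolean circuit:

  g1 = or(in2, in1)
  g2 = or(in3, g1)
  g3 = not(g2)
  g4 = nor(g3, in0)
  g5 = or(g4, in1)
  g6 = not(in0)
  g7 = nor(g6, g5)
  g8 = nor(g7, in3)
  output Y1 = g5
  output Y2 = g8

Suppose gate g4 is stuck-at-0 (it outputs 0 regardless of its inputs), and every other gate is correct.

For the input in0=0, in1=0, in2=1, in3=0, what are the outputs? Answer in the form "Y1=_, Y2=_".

Y1=0, Y2=1

Propagate with g4 forced: g1=1, g2=1, g3=0, g4=0 [stuck-at-0], g5=0, g6=1, g7=0, g8=1.
So the outputs are Y1=0, Y2=1. (Without the fault they would be Y1=1, Y2=1.)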